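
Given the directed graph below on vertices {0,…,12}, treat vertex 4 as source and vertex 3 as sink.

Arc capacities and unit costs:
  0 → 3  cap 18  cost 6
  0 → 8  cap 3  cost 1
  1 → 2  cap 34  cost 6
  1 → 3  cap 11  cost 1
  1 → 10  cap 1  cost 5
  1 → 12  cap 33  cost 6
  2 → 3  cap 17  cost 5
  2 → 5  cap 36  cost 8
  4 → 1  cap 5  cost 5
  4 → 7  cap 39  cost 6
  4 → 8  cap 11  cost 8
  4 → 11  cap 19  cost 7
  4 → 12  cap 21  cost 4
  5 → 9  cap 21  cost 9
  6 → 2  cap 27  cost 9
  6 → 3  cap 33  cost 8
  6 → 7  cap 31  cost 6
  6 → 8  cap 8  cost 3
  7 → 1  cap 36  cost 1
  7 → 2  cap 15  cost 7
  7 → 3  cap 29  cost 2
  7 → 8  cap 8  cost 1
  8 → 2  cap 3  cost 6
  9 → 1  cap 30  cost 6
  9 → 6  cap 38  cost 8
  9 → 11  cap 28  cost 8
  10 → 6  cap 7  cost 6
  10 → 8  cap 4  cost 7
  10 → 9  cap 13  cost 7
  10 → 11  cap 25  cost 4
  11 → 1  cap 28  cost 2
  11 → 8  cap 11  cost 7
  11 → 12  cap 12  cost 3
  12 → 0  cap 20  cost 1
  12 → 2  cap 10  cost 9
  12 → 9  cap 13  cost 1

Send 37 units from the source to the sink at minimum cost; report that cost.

Minimum cost for 37 units: 286

shortest-cost path #1: 4→1→3 push 5 @ unit cost 6 (adds 30)
shortest-cost path #2: 4→7→3 push 29 @ unit cost 8 (adds 232)
shortest-cost path #3: 4→7→1→3 push 3 @ unit cost 8 (adds 24)
total cost = 286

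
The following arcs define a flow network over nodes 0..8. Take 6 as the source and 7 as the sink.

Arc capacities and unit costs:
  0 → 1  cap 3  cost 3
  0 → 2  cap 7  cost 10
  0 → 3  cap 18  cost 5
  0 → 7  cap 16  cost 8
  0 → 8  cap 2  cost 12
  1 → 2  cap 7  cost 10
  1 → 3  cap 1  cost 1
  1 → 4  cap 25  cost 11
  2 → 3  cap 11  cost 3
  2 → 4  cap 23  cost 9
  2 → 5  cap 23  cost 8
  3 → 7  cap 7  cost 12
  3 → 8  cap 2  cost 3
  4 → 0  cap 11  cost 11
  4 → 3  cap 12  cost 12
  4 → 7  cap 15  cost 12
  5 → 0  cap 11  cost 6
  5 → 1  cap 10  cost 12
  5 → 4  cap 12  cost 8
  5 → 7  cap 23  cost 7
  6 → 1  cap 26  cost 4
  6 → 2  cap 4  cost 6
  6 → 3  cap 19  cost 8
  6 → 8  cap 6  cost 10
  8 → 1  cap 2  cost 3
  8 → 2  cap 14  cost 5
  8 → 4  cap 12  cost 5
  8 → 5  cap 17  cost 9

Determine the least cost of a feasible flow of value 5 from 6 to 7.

Minimum cost for 5 units: 97

shortest-cost path #1: 6→1→3→7 push 1 @ unit cost 17 (adds 17)
shortest-cost path #2: 6→3→7 push 4 @ unit cost 20 (adds 80)
total cost = 97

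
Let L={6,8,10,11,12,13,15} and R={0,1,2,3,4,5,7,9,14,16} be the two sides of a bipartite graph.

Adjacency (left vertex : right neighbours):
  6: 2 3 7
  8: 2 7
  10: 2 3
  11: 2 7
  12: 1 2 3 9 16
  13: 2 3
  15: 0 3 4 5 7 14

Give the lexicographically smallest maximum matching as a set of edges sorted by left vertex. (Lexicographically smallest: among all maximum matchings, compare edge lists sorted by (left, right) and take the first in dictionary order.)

Lex-smallest maximum matching: {(6,2), (8,7), (10,3), (12,1), (15,0)}

|M| = 5 (so the lex-smallest maximum matching has 5 edges)
process left vertices in ascending order; for each, take the smallest-labelled available neighbour that still permits 5 edges overall, or leave it unmatched if none does
lex-smallest matching: {6-2, 8-7, 10-3, 12-1, 15-0}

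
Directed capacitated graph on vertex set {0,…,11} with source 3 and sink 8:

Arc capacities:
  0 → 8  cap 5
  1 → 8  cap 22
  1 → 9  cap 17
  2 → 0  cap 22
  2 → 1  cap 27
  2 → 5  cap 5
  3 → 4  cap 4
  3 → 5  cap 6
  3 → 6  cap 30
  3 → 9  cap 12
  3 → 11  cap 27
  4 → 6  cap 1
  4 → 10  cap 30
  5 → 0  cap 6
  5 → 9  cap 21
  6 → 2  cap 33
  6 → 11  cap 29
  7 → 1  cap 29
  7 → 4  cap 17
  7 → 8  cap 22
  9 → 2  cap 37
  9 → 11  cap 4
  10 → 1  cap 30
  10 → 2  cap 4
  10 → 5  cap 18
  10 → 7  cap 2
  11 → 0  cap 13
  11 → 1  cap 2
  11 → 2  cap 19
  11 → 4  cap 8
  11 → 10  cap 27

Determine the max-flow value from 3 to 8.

Maximum flow value: 29

augment #1: 3→5→0→8 bottleneck 5, total now 5
augment #2: 3→11→1→8 bottleneck 2, total now 7
augment #3: 3→4→10→1→8 bottleneck 4, total now 11
augment #4: 3→6→2→1→8 bottleneck 16, total now 27
augment #5: 3→11→10→7→8 bottleneck 2, total now 29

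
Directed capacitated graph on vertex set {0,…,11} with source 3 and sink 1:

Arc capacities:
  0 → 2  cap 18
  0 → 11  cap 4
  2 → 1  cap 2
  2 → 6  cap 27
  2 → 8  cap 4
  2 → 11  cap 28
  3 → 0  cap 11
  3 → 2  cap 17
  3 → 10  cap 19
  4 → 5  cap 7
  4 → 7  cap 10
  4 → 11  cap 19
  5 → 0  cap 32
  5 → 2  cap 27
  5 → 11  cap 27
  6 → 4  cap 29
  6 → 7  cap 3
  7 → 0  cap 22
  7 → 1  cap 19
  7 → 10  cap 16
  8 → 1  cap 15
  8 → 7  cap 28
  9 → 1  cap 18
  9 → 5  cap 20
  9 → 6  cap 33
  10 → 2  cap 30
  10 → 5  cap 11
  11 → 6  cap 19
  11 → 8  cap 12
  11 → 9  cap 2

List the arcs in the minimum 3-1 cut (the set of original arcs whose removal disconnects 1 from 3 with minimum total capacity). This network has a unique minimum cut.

augment #1: 3→2→1 push 2
augment #2: 3→2→8→1 push 4
augment #3: 3→0→11→8→1 push 4
augment #4: 3→2→6→7→1 push 3
augment #5: 3→2→11→8→1 push 7
augment #6: 3→2→11→9→1 push 1
augment #7: 3→0→2→11→9→1 push 1
augment #8: 3→0→2→6→4→7→1 push 6
augment #9: 3→10→2→6→4→7→1 push 4
augment #10: 3→10→2→11→8→7→1 push 1
max flow = 33; residual-reachable set from 3 gives S-side
cut edges (S→T): {(2,1), (2,8), (4,7), (6,7), (11,8), (11,9)} total cap 33

Min-cut arcs: {(2,1), (2,8), (4,7), (6,7), (11,8), (11,9)} (total capacity 33)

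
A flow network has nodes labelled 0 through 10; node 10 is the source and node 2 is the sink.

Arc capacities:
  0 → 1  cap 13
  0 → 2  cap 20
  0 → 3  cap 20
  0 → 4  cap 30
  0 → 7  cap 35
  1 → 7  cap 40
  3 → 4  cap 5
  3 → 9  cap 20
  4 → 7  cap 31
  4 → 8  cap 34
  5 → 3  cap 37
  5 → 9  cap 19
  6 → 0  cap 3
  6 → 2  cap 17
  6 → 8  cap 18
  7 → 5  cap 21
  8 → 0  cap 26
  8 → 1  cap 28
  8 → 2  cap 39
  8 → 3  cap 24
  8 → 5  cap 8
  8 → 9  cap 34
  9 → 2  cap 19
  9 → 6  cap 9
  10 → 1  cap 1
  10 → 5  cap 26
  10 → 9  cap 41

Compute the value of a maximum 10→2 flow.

Maximum flow value: 33

augment #1: 10→9→2 bottleneck 19, total now 19
augment #2: 10→9→6→2 bottleneck 9, total now 28
augment #3: 10→5→3→4→8→2 bottleneck 5, total now 33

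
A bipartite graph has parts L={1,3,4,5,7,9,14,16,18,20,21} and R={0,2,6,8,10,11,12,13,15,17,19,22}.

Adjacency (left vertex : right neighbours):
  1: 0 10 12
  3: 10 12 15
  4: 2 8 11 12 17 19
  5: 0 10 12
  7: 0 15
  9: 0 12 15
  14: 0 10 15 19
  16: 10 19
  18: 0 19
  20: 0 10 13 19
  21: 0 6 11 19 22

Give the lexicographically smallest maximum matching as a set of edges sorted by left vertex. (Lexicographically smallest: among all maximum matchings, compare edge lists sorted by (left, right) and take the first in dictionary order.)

|M| = 8 (so the lex-smallest maximum matching has 8 edges)
process left vertices in ascending order; for each, take the smallest-labelled available neighbour that still permits 8 edges overall, or leave it unmatched if none does
lex-smallest matching: {1-0, 3-10, 4-2, 5-12, 7-15, 14-19, 20-13, 21-6}

Lex-smallest maximum matching: {(1,0), (3,10), (4,2), (5,12), (7,15), (14,19), (20,13), (21,6)}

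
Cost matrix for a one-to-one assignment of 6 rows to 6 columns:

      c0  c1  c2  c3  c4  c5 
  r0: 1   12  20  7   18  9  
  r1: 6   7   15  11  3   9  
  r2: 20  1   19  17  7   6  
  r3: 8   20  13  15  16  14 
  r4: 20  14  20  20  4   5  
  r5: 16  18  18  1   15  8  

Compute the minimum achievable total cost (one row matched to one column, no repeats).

optimal assignment: row0→col0 (cost 1), row1→col4 (cost 3), row2→col1 (cost 1), row3→col2 (cost 13), row4→col5 (cost 5), row5→col3 (cost 1)
total = 1 + 3 + 1 + 13 + 5 + 1 = 24

Minimum assignment cost: 24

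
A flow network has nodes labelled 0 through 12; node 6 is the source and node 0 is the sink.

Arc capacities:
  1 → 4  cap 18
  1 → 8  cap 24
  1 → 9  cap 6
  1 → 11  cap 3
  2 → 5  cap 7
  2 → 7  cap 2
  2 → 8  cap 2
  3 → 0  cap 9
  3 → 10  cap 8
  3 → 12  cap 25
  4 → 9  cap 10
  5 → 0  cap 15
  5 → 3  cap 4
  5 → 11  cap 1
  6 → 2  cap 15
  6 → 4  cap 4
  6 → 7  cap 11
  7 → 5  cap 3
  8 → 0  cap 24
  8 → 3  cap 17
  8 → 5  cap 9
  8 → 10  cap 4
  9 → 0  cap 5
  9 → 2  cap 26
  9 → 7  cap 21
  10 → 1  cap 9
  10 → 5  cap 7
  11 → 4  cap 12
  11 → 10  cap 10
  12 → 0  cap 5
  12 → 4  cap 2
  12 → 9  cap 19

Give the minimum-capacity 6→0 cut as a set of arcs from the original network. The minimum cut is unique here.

Min-cut arcs: {(2,5), (2,8), (6,4), (7,5)} (total capacity 16)

augment #1: 6→2→5→0 push 7
augment #2: 6→2→8→0 push 2
augment #3: 6→4→9→0 push 4
augment #4: 6→7→5→0 push 3
max flow = 16; residual-reachable set from 6 gives S-side
cut edges (S→T): {(2,5), (2,8), (6,4), (7,5)} total cap 16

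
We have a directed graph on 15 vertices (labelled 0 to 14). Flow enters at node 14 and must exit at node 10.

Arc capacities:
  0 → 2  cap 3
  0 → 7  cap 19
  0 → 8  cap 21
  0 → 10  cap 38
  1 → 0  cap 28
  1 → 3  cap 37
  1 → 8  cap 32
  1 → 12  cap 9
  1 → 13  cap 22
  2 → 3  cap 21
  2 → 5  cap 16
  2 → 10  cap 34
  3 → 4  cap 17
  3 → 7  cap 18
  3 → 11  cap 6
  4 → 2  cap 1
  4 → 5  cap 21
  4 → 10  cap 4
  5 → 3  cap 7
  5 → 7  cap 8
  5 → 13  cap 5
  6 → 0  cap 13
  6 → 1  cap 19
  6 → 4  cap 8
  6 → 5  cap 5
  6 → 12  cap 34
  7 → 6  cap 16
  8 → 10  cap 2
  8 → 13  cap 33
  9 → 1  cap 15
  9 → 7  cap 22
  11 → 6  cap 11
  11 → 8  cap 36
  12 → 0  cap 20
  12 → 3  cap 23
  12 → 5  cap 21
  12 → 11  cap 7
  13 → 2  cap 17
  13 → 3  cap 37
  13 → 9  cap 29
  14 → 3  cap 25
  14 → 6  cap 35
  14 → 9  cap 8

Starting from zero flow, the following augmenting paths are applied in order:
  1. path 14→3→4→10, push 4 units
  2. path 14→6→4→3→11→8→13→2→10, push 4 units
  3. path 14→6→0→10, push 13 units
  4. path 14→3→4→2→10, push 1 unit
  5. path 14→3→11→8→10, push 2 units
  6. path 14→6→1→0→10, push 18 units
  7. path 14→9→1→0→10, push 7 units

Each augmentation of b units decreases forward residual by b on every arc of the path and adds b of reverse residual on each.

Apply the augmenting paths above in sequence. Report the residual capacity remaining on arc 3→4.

Residual capacity of (3,4): 16

after path 1 (14→3→4→10, push 4): res(3,4)=13
after path 2 (14→6→4→3→11→8→13→2→10, push 4): res(3,4)=17
after path 3 (14→6→0→10, push 13): res(3,4)=17
after path 4 (14→3→4→2→10, push 1): res(3,4)=16
after path 5 (14→3→11→8→10, push 2): res(3,4)=16
after path 6 (14→6→1→0→10, push 18): res(3,4)=16
after path 7 (14→9→1→0→10, push 7): res(3,4)=16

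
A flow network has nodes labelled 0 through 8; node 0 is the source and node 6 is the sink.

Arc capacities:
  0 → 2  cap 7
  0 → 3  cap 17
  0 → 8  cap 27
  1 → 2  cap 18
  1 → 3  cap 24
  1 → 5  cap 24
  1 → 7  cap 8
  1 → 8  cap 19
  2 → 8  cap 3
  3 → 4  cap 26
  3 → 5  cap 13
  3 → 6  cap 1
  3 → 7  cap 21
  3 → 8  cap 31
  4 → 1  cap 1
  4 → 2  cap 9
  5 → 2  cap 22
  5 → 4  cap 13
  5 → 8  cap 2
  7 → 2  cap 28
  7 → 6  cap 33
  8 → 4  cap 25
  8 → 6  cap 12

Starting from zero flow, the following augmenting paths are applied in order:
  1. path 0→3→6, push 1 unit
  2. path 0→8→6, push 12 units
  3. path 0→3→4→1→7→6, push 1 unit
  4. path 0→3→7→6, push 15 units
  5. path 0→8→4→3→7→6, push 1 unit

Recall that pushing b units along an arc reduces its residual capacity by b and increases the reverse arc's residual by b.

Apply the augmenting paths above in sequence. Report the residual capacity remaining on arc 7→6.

after path 1 (0→3→6, push 1): res(7,6)=33
after path 2 (0→8→6, push 12): res(7,6)=33
after path 3 (0→3→4→1→7→6, push 1): res(7,6)=32
after path 4 (0→3→7→6, push 15): res(7,6)=17
after path 5 (0→8→4→3→7→6, push 1): res(7,6)=16

Residual capacity of (7,6): 16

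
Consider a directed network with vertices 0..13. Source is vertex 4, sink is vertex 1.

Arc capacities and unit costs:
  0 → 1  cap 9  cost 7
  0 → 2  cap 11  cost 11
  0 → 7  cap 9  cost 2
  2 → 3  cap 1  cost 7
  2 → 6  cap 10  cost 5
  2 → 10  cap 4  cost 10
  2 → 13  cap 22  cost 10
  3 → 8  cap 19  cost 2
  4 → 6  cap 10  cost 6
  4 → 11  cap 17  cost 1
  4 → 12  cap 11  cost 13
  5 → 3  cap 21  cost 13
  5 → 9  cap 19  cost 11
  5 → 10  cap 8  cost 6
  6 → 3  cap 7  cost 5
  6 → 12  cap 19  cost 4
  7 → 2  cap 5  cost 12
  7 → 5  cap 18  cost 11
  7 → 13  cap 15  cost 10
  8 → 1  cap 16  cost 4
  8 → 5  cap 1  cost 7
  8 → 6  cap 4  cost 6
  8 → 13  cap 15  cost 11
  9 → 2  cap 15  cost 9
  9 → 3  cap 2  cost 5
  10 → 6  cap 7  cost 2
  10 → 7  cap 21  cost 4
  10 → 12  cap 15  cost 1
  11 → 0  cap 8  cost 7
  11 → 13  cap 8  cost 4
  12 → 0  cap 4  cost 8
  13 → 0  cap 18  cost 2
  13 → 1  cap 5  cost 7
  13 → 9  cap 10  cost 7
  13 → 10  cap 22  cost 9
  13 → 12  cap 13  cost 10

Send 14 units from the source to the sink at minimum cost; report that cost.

Minimum cost for 14 units: 192

shortest-cost path #1: 4→11→13→1 push 5 @ unit cost 12 (adds 60)
shortest-cost path #2: 4→11→13→0→1 push 3 @ unit cost 14 (adds 42)
shortest-cost path #3: 4→11→0→1 push 6 @ unit cost 15 (adds 90)
total cost = 192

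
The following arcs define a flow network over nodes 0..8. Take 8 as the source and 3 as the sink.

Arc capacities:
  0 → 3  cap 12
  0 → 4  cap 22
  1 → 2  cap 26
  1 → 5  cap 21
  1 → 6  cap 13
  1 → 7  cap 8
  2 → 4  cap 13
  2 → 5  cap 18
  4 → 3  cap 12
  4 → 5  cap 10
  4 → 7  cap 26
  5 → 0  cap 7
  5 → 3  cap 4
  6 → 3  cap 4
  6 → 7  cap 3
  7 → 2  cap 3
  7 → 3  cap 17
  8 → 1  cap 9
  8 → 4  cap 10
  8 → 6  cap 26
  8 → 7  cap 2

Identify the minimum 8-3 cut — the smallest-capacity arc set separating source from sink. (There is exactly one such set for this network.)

augment #1: 8→4→3 push 10
augment #2: 8→6→3 push 4
augment #3: 8→7→3 push 2
augment #4: 8→1→5→3 push 4
augment #5: 8→1→7→3 push 5
augment #6: 8→6→7→3 push 3
max flow = 28; residual-reachable set from 8 gives S-side
cut edges (S→T): {(6,3), (6,7), (8,1), (8,4), (8,7)} total cap 28

Min-cut arcs: {(6,3), (6,7), (8,1), (8,4), (8,7)} (total capacity 28)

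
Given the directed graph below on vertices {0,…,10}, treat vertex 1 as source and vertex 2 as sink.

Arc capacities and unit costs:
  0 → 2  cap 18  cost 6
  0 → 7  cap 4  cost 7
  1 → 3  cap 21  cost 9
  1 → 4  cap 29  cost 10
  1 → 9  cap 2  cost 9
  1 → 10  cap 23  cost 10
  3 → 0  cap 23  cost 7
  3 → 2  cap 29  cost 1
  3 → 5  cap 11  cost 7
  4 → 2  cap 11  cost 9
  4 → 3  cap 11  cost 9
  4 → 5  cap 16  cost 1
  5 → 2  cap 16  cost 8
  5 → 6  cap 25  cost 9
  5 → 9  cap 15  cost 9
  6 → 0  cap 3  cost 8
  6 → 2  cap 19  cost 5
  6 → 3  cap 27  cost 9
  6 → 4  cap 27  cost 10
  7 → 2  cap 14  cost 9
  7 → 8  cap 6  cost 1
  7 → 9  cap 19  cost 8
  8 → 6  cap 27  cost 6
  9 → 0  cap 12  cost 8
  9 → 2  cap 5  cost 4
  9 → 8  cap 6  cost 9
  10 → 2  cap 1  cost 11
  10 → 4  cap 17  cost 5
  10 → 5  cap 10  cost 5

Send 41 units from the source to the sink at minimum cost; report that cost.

Minimum cost for 41 units: 578

shortest-cost path #1: 1→3→2 push 21 @ unit cost 10 (adds 210)
shortest-cost path #2: 1→9→2 push 2 @ unit cost 13 (adds 26)
shortest-cost path #3: 1→4→2 push 11 @ unit cost 19 (adds 209)
shortest-cost path #4: 1→4→5→2 push 7 @ unit cost 19 (adds 133)
total cost = 578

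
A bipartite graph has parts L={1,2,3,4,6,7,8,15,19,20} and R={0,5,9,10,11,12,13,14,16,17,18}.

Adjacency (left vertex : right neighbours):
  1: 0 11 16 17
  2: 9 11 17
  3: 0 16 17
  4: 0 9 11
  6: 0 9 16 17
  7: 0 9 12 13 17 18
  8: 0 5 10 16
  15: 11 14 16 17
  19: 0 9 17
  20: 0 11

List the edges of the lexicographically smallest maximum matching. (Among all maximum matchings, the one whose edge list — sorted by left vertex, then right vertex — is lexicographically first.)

|M| = 8 (so the lex-smallest maximum matching has 8 edges)
process left vertices in ascending order; for each, take the smallest-labelled available neighbour that still permits 8 edges overall, or leave it unmatched if none does
lex-smallest matching: {1-0, 2-9, 3-16, 4-11, 6-17, 7-12, 8-5, 15-14}

Lex-smallest maximum matching: {(1,0), (2,9), (3,16), (4,11), (6,17), (7,12), (8,5), (15,14)}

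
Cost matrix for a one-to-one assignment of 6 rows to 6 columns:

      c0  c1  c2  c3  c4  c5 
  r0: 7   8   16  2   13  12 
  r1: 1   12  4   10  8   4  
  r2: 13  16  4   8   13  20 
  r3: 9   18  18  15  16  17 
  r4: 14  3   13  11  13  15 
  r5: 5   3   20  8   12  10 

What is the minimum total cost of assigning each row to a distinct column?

one of 2 optimal assignments: row0→col3 (cost 2), row1→col5 (cost 4), row2→col2 (cost 4), row3→col0 (cost 9), row4→col1 (cost 3), row5→col4 (cost 12)
total = 2 + 4 + 4 + 9 + 3 + 12 = 34

Minimum assignment cost: 34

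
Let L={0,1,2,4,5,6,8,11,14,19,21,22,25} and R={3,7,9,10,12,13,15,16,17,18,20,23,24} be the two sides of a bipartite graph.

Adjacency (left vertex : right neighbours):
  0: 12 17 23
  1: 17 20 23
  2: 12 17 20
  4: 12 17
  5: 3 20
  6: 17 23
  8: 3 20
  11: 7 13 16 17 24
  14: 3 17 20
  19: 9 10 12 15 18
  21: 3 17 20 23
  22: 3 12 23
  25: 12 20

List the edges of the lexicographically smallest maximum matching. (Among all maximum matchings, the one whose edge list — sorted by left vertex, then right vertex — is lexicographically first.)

|M| = 7 (so the lex-smallest maximum matching has 7 edges)
process left vertices in ascending order; for each, take the smallest-labelled available neighbour that still permits 7 edges overall, or leave it unmatched if none does
lex-smallest matching: {0-12, 1-17, 2-20, 5-3, 6-23, 11-7, 19-9}

Lex-smallest maximum matching: {(0,12), (1,17), (2,20), (5,3), (6,23), (11,7), (19,9)}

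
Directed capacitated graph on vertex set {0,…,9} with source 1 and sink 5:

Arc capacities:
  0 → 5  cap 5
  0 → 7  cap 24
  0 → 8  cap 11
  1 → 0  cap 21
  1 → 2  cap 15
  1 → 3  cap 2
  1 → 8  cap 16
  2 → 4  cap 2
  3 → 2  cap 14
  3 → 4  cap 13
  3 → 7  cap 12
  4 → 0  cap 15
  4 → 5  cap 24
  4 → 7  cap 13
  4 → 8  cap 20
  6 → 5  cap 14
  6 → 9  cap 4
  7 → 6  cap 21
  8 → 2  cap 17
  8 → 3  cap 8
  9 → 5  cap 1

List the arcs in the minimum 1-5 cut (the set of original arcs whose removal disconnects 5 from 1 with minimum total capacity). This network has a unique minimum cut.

augment #1: 1→0→5 push 5
augment #2: 1→2→4→5 push 2
augment #3: 1→3→4→5 push 2
augment #4: 1→0→7→6→5 push 14
augment #5: 1→8→3→4→5 push 8
augment #6: 1→0→7→6→9→5 push 1
max flow = 32; residual-reachable set from 1 gives S-side
cut edges (S→T): {(0,5), (1,3), (2,4), (6,5), (8,3), (9,5)} total cap 32

Min-cut arcs: {(0,5), (1,3), (2,4), (6,5), (8,3), (9,5)} (total capacity 32)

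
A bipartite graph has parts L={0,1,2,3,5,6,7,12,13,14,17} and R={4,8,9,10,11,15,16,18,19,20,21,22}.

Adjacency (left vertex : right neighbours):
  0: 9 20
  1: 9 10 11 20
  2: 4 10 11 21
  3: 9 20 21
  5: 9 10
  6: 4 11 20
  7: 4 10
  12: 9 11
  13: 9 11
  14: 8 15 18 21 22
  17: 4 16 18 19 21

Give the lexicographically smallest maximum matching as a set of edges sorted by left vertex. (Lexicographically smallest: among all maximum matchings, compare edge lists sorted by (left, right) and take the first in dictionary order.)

|M| = 8 (so the lex-smallest maximum matching has 8 edges)
process left vertices in ascending order; for each, take the smallest-labelled available neighbour that still permits 8 edges overall, or leave it unmatched if none does
lex-smallest matching: {0-9, 1-10, 2-4, 3-21, 6-20, 12-11, 14-8, 17-16}

Lex-smallest maximum matching: {(0,9), (1,10), (2,4), (3,21), (6,20), (12,11), (14,8), (17,16)}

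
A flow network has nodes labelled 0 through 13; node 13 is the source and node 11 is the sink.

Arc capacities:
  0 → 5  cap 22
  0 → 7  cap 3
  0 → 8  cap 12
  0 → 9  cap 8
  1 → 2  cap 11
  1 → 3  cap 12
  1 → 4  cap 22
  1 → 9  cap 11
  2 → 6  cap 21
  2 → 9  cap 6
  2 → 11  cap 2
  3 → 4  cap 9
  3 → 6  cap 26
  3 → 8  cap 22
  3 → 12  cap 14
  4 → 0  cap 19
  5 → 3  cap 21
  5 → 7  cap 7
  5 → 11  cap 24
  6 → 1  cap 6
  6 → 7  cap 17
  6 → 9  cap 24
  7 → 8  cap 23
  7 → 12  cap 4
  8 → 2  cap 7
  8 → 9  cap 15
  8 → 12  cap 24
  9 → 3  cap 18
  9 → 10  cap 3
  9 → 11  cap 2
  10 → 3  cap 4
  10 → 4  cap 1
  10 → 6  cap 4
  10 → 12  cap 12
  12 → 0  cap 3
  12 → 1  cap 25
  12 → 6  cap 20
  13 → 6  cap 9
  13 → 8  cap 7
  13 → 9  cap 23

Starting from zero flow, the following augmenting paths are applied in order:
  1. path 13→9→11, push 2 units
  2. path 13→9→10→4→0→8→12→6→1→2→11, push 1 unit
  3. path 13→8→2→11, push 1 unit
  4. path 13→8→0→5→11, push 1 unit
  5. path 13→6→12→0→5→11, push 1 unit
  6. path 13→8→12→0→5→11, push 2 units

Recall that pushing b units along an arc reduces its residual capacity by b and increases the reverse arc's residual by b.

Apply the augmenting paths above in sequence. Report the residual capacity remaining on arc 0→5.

Residual capacity of (0,5): 18

after path 1 (13→9→11, push 2): res(0,5)=22
after path 2 (13→9→10→4→0→8→12→6→1→2→11, push 1): res(0,5)=22
after path 3 (13→8→2→11, push 1): res(0,5)=22
after path 4 (13→8→0→5→11, push 1): res(0,5)=21
after path 5 (13→6→12→0→5→11, push 1): res(0,5)=20
after path 6 (13→8→12→0→5→11, push 2): res(0,5)=18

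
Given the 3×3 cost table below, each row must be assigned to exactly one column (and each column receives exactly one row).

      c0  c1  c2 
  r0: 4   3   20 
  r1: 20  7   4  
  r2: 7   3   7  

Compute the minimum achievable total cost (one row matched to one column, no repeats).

Minimum assignment cost: 11

optimal assignment: row0→col0 (cost 4), row1→col2 (cost 4), row2→col1 (cost 3)
total = 4 + 4 + 3 = 11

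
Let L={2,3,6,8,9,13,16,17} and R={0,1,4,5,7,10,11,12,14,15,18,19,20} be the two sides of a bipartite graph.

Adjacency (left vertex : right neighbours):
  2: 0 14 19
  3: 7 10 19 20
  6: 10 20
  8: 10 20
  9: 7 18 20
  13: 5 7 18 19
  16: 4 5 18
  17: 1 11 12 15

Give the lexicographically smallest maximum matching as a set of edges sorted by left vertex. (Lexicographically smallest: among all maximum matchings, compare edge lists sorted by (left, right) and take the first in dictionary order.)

Lex-smallest maximum matching: {(2,0), (3,7), (6,10), (8,20), (9,18), (13,5), (16,4), (17,1)}

|M| = 8 (so the lex-smallest maximum matching has 8 edges)
process left vertices in ascending order; for each, take the smallest-labelled available neighbour that still permits 8 edges overall, or leave it unmatched if none does
lex-smallest matching: {2-0, 3-7, 6-10, 8-20, 9-18, 13-5, 16-4, 17-1}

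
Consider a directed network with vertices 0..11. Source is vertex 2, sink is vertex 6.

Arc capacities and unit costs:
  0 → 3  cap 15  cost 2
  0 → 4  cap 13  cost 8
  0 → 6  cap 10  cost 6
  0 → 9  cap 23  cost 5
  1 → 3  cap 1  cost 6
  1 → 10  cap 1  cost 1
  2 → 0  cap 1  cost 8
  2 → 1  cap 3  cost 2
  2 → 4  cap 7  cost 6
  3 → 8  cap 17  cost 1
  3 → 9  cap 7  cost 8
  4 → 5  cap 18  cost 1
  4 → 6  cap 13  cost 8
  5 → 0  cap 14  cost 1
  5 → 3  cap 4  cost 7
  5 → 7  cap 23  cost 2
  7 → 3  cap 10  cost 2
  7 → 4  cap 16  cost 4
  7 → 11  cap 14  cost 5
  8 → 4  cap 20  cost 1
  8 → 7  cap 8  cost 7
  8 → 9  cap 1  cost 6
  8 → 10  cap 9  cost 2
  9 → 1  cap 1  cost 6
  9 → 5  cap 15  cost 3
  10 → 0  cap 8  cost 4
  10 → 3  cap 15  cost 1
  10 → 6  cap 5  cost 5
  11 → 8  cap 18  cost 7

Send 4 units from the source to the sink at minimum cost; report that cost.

Minimum cost for 4 units: 50

shortest-cost path #1: 2→1→10→6 push 1 @ unit cost 8 (adds 8)
shortest-cost path #2: 2→4→6 push 3 @ unit cost 14 (adds 42)
total cost = 50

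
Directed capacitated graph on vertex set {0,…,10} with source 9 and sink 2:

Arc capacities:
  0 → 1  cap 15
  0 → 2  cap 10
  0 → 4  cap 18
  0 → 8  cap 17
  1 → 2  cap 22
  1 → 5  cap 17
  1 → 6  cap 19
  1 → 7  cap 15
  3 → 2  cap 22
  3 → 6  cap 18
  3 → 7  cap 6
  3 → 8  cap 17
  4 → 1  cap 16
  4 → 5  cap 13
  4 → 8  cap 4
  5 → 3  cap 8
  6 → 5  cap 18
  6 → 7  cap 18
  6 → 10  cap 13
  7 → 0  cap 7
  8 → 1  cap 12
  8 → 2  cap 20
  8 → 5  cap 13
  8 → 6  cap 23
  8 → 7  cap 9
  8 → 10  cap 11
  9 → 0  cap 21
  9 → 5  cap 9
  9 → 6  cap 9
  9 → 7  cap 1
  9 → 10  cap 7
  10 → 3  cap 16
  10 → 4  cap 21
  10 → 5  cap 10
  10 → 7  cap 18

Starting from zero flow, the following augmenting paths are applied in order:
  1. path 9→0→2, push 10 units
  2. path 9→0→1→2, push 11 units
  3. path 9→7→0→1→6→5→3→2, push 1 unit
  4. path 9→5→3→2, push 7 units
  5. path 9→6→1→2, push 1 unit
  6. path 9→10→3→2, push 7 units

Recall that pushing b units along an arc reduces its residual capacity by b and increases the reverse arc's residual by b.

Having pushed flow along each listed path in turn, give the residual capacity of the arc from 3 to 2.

after path 1 (9→0→2, push 10): res(3,2)=22
after path 2 (9→0→1→2, push 11): res(3,2)=22
after path 3 (9→7→0→1→6→5→3→2, push 1): res(3,2)=21
after path 4 (9→5→3→2, push 7): res(3,2)=14
after path 5 (9→6→1→2, push 1): res(3,2)=14
after path 6 (9→10→3→2, push 7): res(3,2)=7

Residual capacity of (3,2): 7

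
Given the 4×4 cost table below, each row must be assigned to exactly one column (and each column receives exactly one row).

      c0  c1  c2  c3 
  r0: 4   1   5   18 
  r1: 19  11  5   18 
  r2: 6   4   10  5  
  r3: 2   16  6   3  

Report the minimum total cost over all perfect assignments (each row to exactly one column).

Minimum assignment cost: 13

optimal assignment: row0→col1 (cost 1), row1→col2 (cost 5), row2→col3 (cost 5), row3→col0 (cost 2)
total = 1 + 5 + 5 + 2 = 13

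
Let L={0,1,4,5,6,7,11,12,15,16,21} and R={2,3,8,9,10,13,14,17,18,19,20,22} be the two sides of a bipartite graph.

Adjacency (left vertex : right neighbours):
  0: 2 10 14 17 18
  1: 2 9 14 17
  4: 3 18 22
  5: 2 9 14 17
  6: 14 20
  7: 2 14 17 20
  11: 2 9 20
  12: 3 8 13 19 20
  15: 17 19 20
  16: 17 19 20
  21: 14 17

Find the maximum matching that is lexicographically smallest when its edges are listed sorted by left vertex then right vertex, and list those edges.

Lex-smallest maximum matching: {(0,10), (1,2), (4,3), (5,9), (6,14), (7,17), (11,20), (12,8), (15,19)}

|M| = 9 (so the lex-smallest maximum matching has 9 edges)
process left vertices in ascending order; for each, take the smallest-labelled available neighbour that still permits 9 edges overall, or leave it unmatched if none does
lex-smallest matching: {0-10, 1-2, 4-3, 5-9, 6-14, 7-17, 11-20, 12-8, 15-19}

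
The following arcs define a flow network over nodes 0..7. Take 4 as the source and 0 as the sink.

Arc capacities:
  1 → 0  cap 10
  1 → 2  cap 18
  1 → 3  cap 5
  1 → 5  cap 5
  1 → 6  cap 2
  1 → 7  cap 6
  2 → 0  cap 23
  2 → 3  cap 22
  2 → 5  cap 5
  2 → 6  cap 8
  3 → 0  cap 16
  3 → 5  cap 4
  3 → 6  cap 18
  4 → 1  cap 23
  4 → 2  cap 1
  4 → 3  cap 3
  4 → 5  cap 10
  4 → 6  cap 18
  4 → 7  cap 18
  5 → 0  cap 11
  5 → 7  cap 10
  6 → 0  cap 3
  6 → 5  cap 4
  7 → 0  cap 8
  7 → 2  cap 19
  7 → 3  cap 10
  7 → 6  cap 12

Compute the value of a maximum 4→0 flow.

Maximum flow value: 62

augment #1: 4→1→0 bottleneck 10, total now 10
augment #2: 4→2→0 bottleneck 1, total now 11
augment #3: 4→3→0 bottleneck 3, total now 14
augment #4: 4→5→0 bottleneck 10, total now 24
augment #5: 4→6→0 bottleneck 3, total now 27
augment #6: 4→7→0 bottleneck 8, total now 35
augment #7: 4→1→2→0 bottleneck 13, total now 48
augment #8: 4→6→5→0 bottleneck 1, total now 49
augment #9: 4→7→2→0 bottleneck 9, total now 58
augment #10: 4→7→3→0 bottleneck 1, total now 59
augment #11: 4→6→5→7→3→0 bottleneck 3, total now 62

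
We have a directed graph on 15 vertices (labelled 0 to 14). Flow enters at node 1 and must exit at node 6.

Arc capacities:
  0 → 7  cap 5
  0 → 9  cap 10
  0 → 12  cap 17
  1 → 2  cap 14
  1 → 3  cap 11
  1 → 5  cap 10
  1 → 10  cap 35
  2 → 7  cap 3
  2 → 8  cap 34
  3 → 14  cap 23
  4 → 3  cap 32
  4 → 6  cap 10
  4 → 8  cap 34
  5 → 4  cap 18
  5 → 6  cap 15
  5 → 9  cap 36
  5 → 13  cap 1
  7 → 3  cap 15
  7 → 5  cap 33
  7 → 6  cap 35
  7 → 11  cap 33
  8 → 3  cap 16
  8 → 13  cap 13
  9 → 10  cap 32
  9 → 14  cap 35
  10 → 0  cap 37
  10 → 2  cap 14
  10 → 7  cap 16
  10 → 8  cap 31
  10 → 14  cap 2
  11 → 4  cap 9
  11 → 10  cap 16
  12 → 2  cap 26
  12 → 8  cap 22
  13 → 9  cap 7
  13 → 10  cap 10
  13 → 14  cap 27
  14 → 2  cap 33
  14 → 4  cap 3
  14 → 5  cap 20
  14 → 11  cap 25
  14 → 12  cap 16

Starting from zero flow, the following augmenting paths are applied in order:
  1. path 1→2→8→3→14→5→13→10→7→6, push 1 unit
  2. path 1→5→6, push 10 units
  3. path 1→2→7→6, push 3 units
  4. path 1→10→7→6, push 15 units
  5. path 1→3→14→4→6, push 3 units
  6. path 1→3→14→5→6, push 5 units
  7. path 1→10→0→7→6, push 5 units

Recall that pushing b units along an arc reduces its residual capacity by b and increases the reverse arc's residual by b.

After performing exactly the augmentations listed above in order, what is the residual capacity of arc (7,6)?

after path 1 (1→2→8→3→14→5→13→10→7→6, push 1): res(7,6)=34
after path 2 (1→5→6, push 10): res(7,6)=34
after path 3 (1→2→7→6, push 3): res(7,6)=31
after path 4 (1→10→7→6, push 15): res(7,6)=16
after path 5 (1→3→14→4→6, push 3): res(7,6)=16
after path 6 (1→3→14→5→6, push 5): res(7,6)=16
after path 7 (1→10→0→7→6, push 5): res(7,6)=11

Residual capacity of (7,6): 11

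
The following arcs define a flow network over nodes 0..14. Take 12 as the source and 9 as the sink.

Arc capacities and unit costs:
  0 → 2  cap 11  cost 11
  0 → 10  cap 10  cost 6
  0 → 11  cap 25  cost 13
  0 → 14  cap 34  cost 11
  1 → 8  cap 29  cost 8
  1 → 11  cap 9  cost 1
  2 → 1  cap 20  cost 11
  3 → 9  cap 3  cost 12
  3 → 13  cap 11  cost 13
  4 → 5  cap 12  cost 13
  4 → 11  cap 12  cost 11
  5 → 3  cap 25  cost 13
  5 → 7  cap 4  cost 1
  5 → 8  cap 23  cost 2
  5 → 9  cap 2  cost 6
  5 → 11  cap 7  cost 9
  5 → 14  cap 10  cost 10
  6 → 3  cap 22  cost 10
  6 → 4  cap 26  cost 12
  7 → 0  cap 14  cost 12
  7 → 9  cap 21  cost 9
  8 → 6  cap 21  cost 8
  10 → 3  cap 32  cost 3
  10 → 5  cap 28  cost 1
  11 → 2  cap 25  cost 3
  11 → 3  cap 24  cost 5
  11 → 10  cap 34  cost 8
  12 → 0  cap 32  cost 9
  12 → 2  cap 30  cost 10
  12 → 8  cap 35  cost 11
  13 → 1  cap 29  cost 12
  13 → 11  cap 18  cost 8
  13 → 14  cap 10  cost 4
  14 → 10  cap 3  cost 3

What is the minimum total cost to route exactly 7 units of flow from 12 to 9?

Minimum cost for 7 units: 178

shortest-cost path #1: 12→0→10→5→9 push 2 @ unit cost 22 (adds 44)
shortest-cost path #2: 12→0→10→5→7→9 push 4 @ unit cost 26 (adds 104)
shortest-cost path #3: 12→0→10→3→9 push 1 @ unit cost 30 (adds 30)
total cost = 178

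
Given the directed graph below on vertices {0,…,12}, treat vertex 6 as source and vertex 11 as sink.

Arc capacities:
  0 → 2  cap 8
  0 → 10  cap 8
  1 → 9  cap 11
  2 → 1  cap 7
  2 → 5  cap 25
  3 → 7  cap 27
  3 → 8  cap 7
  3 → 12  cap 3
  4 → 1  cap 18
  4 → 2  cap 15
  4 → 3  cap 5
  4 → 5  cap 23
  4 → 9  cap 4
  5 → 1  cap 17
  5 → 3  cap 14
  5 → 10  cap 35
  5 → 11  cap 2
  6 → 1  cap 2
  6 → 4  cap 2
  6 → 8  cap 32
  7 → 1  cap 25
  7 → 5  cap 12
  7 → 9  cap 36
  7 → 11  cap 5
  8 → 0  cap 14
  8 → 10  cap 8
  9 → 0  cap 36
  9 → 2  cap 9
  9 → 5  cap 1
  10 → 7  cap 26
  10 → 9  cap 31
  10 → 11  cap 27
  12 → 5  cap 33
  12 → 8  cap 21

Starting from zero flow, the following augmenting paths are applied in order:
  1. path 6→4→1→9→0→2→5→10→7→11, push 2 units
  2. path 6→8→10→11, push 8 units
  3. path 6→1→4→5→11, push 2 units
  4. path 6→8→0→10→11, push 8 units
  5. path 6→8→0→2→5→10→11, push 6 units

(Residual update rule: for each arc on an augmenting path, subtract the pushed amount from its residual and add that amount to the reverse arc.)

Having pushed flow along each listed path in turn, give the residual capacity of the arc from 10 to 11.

Residual capacity of (10,11): 5

after path 1 (6→4→1→9→0→2→5→10→7→11, push 2): res(10,11)=27
after path 2 (6→8→10→11, push 8): res(10,11)=19
after path 3 (6→1→4→5→11, push 2): res(10,11)=19
after path 4 (6→8→0→10→11, push 8): res(10,11)=11
after path 5 (6→8→0→2→5→10→11, push 6): res(10,11)=5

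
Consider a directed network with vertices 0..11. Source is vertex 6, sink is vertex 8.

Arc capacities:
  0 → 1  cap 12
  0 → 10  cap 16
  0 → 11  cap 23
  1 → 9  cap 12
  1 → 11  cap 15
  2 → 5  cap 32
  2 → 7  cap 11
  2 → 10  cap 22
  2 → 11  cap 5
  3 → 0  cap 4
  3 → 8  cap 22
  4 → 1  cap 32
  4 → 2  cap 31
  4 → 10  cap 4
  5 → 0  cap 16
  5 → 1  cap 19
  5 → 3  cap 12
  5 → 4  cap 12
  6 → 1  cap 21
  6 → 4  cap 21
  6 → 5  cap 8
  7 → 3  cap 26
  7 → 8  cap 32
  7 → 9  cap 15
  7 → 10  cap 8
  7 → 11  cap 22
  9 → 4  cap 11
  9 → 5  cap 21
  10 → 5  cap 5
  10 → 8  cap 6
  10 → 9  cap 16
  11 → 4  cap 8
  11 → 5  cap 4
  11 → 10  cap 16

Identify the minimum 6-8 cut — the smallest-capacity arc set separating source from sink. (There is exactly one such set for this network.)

augment #1: 6→4→10→8 push 4
augment #2: 6→5→3→8 push 8
augment #3: 6→1→11→10→8 push 2
augment #4: 6→4→2→7→8 push 11
augment #5: 6→1→9→5→3→8 push 4
max flow = 29; residual-reachable set from 6 gives S-side
cut edges (S→T): {(2,7), (5,3), (10,8)} total cap 29

Min-cut arcs: {(2,7), (5,3), (10,8)} (total capacity 29)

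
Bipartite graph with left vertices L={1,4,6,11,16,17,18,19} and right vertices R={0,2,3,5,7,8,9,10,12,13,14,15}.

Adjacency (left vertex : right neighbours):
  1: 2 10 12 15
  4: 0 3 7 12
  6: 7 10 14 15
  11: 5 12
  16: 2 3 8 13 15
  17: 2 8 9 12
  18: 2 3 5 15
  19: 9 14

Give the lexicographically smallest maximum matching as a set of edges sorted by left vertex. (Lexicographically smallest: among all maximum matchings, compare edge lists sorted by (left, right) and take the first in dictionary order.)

|M| = 8 (so the lex-smallest maximum matching has 8 edges)
process left vertices in ascending order; for each, take the smallest-labelled available neighbour that still permits 8 edges overall, or leave it unmatched if none does
lex-smallest matching: {1-2, 4-0, 6-7, 11-5, 16-3, 17-8, 18-15, 19-9}

Lex-smallest maximum matching: {(1,2), (4,0), (6,7), (11,5), (16,3), (17,8), (18,15), (19,9)}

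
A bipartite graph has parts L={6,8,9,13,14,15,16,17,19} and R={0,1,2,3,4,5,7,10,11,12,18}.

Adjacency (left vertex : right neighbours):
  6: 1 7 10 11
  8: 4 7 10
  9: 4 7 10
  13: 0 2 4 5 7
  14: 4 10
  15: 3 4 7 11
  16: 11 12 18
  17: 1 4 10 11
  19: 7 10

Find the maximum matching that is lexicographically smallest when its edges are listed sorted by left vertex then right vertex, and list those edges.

Lex-smallest maximum matching: {(6,1), (8,4), (9,7), (13,0), (14,10), (15,3), (16,12), (17,11)}

|M| = 8 (so the lex-smallest maximum matching has 8 edges)
process left vertices in ascending order; for each, take the smallest-labelled available neighbour that still permits 8 edges overall, or leave it unmatched if none does
lex-smallest matching: {6-1, 8-4, 9-7, 13-0, 14-10, 15-3, 16-12, 17-11}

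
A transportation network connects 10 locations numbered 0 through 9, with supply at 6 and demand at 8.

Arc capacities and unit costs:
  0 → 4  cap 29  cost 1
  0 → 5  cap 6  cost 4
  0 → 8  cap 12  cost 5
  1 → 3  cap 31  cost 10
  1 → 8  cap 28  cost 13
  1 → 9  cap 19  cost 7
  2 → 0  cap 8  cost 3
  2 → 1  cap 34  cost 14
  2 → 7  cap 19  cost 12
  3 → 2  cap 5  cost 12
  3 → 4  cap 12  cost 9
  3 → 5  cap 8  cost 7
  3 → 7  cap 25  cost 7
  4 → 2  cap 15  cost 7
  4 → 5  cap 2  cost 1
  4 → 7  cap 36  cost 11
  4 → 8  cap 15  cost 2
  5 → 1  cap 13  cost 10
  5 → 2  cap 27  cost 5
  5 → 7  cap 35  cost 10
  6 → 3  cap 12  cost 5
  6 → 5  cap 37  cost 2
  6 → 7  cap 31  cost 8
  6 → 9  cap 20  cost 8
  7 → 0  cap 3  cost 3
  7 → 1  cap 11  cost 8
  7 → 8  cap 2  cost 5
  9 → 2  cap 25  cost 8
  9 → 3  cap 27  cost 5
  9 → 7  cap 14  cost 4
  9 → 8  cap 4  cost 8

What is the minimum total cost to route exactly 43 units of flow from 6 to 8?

Minimum cost for 43 units: 798

shortest-cost path #1: 6→7→8 push 2 @ unit cost 13 (adds 26)
shortest-cost path #2: 6→5→2→0→4→8 push 8 @ unit cost 13 (adds 104)
shortest-cost path #3: 6→7→0→4→8 push 3 @ unit cost 14 (adds 42)
shortest-cost path #4: 6→9→8 push 4 @ unit cost 16 (adds 64)
shortest-cost path #5: 6→3→4→8 push 4 @ unit cost 16 (adds 64)
shortest-cost path #6: 6→3→4→0→8 push 8 @ unit cost 18 (adds 144)
shortest-cost path #7: 6→5→1→8 push 13 @ unit cost 25 (adds 325)
shortest-cost path #8: 6→7→1→8 push 1 @ unit cost 29 (adds 29)
total cost = 798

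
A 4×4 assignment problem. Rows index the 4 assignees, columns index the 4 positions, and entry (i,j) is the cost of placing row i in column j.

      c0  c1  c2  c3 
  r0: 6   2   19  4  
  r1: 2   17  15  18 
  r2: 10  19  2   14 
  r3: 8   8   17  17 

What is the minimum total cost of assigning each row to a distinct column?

optimal assignment: row0→col3 (cost 4), row1→col0 (cost 2), row2→col2 (cost 2), row3→col1 (cost 8)
total = 4 + 2 + 2 + 8 = 16

Minimum assignment cost: 16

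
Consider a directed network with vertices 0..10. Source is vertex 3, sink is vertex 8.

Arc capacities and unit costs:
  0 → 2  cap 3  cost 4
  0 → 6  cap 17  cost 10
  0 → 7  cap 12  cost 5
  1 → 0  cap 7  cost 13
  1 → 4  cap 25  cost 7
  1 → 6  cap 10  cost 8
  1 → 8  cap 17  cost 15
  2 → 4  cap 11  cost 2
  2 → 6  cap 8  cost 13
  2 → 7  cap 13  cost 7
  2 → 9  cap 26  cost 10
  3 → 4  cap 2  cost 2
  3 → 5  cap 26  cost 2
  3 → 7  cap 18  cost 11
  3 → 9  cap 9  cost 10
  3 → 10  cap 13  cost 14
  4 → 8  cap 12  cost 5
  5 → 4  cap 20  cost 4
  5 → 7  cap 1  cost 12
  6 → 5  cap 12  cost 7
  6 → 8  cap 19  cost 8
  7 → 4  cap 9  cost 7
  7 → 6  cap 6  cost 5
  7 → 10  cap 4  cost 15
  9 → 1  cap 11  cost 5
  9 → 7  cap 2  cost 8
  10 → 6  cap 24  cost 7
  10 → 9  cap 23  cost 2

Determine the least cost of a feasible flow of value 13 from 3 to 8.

Minimum cost for 13 units: 148

shortest-cost path #1: 3→4→8 push 2 @ unit cost 7 (adds 14)
shortest-cost path #2: 3→5→4→8 push 10 @ unit cost 11 (adds 110)
shortest-cost path #3: 3→7→6→8 push 1 @ unit cost 24 (adds 24)
total cost = 148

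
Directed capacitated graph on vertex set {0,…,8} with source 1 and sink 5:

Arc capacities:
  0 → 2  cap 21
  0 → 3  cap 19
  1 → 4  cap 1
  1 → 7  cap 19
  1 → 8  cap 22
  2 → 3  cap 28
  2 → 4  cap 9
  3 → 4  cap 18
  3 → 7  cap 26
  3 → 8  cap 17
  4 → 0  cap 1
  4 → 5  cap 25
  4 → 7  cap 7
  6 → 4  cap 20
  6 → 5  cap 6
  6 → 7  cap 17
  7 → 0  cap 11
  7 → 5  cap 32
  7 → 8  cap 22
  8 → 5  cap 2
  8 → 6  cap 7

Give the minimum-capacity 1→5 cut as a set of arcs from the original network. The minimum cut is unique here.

augment #1: 1→4→5 push 1
augment #2: 1→7→5 push 19
augment #3: 1→8→5 push 2
augment #4: 1→8→6→5 push 6
augment #5: 1→8→6→4→5 push 1
max flow = 29; residual-reachable set from 1 gives S-side
cut edges (S→T): {(1,4), (1,7), (8,5), (8,6)} total cap 29

Min-cut arcs: {(1,4), (1,7), (8,5), (8,6)} (total capacity 29)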